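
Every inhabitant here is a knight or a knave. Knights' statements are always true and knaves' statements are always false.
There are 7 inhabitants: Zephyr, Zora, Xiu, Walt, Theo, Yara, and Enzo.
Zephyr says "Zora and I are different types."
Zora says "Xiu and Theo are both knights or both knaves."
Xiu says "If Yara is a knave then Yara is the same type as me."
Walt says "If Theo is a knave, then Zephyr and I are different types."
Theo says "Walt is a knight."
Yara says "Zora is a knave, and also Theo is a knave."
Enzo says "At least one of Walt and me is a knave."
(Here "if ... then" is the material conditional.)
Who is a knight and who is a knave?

Zephyr is a knave, so "Zora and I are different types" must be False — and it is.
Zora is a knave; "Xiu and Theo are both knights or both knaves" is False, as required.
Xiu (knight): "if Yara is a knave then Yara is the same type as me" — True. ✓
Walt is a knave, so "if Theo is a knave, then Zephyr and I are different types" must be False — and it is.
As a knave, Theo's statement "Walt is a knight" should be False; it is.
Yara is a knight; "Zora is a knave, and also Theo is a knave" is True, as required.
Enzo is a knight; "at least one of Walt and me is a knave" is True, as required.

Zephyr is a knave, Zora is a knave, Xiu is a knight, Walt is a knave, Theo is a knave, Yara is a knight, and Enzo is a knight.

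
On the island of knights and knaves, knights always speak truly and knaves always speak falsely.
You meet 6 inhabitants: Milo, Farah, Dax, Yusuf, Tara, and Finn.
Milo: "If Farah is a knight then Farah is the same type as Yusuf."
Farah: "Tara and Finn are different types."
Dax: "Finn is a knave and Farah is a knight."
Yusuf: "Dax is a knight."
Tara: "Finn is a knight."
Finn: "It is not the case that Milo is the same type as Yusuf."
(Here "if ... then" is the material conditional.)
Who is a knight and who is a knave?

Milo is a knight, Farah is a knave, Dax is a knave, Yusuf is a knave, Tara is a knight, and Finn is a knight.

Milo is a knight; "if Farah is a knight then Farah is the same type as Yusuf" is True, as required.
Farah is a knave; "Tara and Finn are different types" is False, as required.
As a knave, Dax's statement "Finn is a knave and Farah is a knight" should be False; it is.
Yusuf is a knave; "Dax is a knight" is False, as required.
Tara is a knight; "Finn is a knight" is True, as required.
Finn is a knight, so "it is not the case that Milo is the same type as Yusuf" must be True — and it is.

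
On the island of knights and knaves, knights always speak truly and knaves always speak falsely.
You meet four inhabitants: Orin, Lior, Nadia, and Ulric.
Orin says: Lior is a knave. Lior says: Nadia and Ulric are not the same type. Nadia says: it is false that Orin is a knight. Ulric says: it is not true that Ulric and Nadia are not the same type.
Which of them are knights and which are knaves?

Knights: Lior and Nadia. Knaves: Orin and Ulric.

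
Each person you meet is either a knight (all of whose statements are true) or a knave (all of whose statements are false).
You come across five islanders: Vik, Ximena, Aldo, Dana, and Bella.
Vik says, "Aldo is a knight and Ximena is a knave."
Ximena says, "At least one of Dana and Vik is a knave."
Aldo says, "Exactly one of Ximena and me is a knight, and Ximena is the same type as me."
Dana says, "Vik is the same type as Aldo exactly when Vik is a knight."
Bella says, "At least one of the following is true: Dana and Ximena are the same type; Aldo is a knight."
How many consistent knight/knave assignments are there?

1

Consistent assignments:
  Vik=knave, Ximena=knight, Aldo=knave, Dana=knave, Bella=knave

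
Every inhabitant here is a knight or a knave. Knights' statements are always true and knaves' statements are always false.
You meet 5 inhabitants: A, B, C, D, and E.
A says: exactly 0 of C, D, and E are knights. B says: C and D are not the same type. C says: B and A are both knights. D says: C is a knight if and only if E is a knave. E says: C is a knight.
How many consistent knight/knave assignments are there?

1

Consistent assignments:
  A=knight, B=knave, C=knave, D=knave, E=knave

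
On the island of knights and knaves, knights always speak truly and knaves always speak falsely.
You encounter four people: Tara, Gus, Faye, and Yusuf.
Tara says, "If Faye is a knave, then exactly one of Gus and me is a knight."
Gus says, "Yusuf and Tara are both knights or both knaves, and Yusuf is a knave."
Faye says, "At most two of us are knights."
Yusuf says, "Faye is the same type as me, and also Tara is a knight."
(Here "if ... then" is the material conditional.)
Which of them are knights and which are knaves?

Suppose Tara is a knave. Then Tara's statement "if Faye is a knave, then exactly one of Gus and me is a knight" would have to be false. Checking the 8 ways to assign the others, none is consistent with every speaker.
(For instance, with Gus=knave, Faye=knight, Yusuf=knave, Tara's claim "if Faye is a knave, then exactly one of Gus and me is a knight" comes out true where it would need to be false.)
So Tara must be a knight, making "if Faye is a knave, then exactly one of Gus and me is a knight" true. Taking Tara=knight, Gus=knave, Faye=knight, Yusuf=knave, each remaining statement checks out:
  Gus (knave): "Yusuf and Tara are both knights or both knaves, and Yusuf is a knave" — false. ✓
  Faye (knight): "at most two of us are knights" — true. ✓
  Yusuf (knave): "Faye is the same type as me, and also Tara is a knight" — false. ✓
This is the unique consistent assignment.

Knights: Tara and Faye. Knaves: Gus and Yusuf.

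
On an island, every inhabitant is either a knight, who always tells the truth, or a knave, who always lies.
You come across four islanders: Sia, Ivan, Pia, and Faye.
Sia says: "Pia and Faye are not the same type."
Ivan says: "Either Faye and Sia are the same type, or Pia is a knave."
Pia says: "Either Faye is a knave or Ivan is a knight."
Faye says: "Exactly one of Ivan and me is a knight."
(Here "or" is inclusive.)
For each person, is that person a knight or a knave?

Sia is a knight, Ivan is a knave, Pia is a knight, and Faye is a knave.

As a knight, Sia's statement "Pia and Faye are not the same type" should be True; it is.
Ivan is a knave, and the claim "either Faye and Sia are the same type, or Pia is a knave" is indeed False.
Since Pia is a knight, "either Faye is a knave or Ivan is a knight" needs to be True, which holds.
Faye is a knave, so "exactly one of Ivan and me is a knight" must be False — and it is.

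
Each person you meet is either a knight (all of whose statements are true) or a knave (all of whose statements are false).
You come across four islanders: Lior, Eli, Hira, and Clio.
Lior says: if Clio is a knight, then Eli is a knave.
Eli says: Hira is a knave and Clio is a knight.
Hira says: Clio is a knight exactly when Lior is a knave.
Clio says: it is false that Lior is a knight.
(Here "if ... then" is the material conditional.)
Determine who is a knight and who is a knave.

Lior is a knight, Eli is a knave, Hira is a knight, and Clio is a knave.

Suppose Lior is a knave. Then Lior's statement "if Clio is a knight, then Eli is a knave" would have to be false. Checking the 8 ways to assign the others, none is consistent with every speaker.
(For instance, with Eli=knave, Hira=knight, Clio=knave, Lior's claim "if Clio is a knight, then Eli is a knave" comes out true where it would need to be false.)
So Lior must be a knight, making "if Clio is a knight, then Eli is a knave" true. Taking Lior=knight, Eli=knave, Hira=knight, Clio=knave, each remaining statement checks out:
  Eli (knave): "Hira is a knave and Clio is a knight" — false. ✓
  Hira (knight): "Clio is a knight exactly when Lior is a knave" — true. ✓
  Clio (knave): "it is false that Lior is a knight" — false. ✓
This is the unique consistent assignment.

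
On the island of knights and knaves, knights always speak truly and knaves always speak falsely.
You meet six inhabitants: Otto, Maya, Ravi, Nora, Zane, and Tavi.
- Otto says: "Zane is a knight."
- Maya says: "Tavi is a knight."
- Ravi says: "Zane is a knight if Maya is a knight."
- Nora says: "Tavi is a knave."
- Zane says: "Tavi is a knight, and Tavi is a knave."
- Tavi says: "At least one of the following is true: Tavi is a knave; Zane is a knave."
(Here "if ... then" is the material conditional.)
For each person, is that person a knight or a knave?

Otto is a knave, Maya is a knight, Ravi is a knave, Nora is a knave, Zane is a knave, and Tavi is a knight.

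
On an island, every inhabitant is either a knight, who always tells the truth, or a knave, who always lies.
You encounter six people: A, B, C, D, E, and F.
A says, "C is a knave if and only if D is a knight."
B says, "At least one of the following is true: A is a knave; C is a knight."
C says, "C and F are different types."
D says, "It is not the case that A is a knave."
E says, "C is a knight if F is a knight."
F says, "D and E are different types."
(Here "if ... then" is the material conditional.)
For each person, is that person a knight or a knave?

Knights: A, D, and E. Knaves: B, C, and F.

A is a knight, and the claim "C is a knave if and only if D is a knight" is indeed true.
B is a knave, and the claim "at least one of the following is true: A is a knave; C is a knight" is indeed false.
C is a knave; "C and F are different types" is false, as required.
D is a knight; "it is not the case that A is a knave" is true, as required.
E is a knight, so "C is a knight if F is a knight" must be true — and it is.
F is a knave; "D and E are different types" is false, as required.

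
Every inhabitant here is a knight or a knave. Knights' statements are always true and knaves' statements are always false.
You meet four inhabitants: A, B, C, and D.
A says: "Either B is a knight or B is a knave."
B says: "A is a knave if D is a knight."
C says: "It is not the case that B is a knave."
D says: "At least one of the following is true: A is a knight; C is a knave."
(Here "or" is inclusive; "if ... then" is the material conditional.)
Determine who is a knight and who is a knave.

As a knight, A's statement "either B is a knight or B is a knave" should be True; it is.
As a knave, B's statement "A is a knave if D is a knight" should be False; it is.
Since C is a knave, "it is not the case that B is a knave" needs to be False, which holds.
D is a knight; "at least one of the following is true: A is a knight; C is a knave" is True, as required.

A is a knight, B is a knave, C is a knave, and D is a knight.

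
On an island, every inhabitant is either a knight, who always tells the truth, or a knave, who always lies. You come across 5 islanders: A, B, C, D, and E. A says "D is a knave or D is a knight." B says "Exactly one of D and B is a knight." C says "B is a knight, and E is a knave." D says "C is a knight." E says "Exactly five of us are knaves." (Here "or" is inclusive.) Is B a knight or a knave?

Consistent assignments: {A=knight, B=knave, C=knave, D=knave, E=knave}
In every consistent assignment, B is a knave.

B is a knave.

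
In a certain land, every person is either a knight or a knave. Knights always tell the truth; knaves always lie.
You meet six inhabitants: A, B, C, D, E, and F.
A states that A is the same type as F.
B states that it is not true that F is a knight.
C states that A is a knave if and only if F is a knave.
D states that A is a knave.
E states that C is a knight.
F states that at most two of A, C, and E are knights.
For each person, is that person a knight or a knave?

A is a knave, B is a knave, C is a knave, D is a knight, E is a knave, and F is a knight.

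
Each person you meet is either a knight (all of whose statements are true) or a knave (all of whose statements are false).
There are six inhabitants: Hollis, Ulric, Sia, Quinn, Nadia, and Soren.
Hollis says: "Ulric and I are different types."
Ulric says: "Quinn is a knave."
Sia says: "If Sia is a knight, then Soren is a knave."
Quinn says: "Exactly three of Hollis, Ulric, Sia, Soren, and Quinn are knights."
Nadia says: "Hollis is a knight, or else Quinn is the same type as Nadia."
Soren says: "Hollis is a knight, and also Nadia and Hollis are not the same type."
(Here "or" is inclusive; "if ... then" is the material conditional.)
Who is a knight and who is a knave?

Hollis (knight): "Ulric and I are different types" — true. ✓
Ulric is a knave, so "Quinn is a knave" must be False — and it is.
Sia is a knight; "if Sia is a knight, then Soren is a knave" is true, as required.
Quinn is a knight, and the claim "exactly three of Hollis, Ulric, Sia, Soren, and Quinn are knights" is indeed true.
Since Nadia is a knight, "Hollis is a knight, or else Quinn is the same type as Nadia" needs to be true, which holds.
Soren is a knave, so "Hollis is a knight, and also Nadia and Hollis are not the same type" must be False — and it is.

Knights: Hollis, Sia, Quinn, and Nadia. Knaves: Ulric and Soren.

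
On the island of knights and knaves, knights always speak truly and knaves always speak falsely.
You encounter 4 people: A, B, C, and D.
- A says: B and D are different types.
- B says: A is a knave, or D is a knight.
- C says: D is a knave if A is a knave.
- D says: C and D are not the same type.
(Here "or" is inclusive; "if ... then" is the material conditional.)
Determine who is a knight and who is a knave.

Suppose A is a knight. Then A's statement "B and D are different types" would have to be true. Checking the 8 ways to assign the others, none is consistent with every speaker.
(For instance, with B=knight, C=knave, D=knight, A's claim "B and D are different types" comes out false where it would need to be true.)
So A must be a knave, making "B and D are different types" false. Taking A=knave, B=knight, C=knave, D=knight, each remaining statement checks out:
  B (knight): "A is a knave, or D is a knight" — true. ✓
  C (knave): "D is a knave if A is a knave" — false. ✓
  D (knight): "C and D are not the same type" — true. ✓
This is the unique consistent assignment.

A is a knave, B is a knight, C is a knave, and D is a knight.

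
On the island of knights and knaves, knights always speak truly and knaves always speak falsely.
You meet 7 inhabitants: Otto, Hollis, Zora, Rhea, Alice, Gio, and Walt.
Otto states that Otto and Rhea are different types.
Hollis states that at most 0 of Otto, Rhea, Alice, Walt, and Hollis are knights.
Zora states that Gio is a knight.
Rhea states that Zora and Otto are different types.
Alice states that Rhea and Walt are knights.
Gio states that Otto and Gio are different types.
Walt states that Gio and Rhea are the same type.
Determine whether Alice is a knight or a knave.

Alice is a knave.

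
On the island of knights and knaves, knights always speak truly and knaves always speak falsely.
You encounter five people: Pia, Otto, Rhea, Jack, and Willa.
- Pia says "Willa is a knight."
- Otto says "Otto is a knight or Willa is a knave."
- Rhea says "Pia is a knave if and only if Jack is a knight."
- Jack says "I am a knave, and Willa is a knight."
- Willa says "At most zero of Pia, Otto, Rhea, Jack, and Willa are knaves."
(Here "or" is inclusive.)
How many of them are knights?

1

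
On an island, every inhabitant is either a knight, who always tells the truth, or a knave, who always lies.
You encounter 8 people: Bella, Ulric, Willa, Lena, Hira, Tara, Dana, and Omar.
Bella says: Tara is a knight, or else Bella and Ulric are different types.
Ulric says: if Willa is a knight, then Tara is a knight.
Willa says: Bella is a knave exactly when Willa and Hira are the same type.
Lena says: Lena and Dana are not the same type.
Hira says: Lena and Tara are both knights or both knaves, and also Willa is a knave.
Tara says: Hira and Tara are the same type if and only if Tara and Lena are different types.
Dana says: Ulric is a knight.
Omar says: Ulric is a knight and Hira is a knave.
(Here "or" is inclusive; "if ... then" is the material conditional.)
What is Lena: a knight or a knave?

Lena is a knave.

Consistent assignments: {Bella=knight, Ulric=knave, Willa=knight, Lena=knave, Hira=knave, Tara=knave, Dana=knave, Omar=knave}
In every consistent assignment, Lena is a knave.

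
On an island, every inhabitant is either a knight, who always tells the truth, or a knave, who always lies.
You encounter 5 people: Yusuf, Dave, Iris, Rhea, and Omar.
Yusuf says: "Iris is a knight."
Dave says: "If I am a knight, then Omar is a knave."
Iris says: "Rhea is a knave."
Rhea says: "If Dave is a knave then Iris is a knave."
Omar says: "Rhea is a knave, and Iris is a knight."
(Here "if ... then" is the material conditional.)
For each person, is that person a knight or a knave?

Yusuf is a knave, Dave is a knight, Iris is a knave, Rhea is a knight, and Omar is a knave.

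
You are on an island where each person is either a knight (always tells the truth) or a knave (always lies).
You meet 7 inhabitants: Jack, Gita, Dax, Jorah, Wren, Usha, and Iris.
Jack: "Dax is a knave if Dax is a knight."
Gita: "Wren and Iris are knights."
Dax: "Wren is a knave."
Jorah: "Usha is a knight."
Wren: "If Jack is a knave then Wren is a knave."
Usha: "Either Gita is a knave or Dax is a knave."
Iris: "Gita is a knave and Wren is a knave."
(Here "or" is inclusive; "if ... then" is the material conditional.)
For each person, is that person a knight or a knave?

Knights: Jack, Jorah, Wren, and Usha. Knaves: Gita, Dax, and Iris.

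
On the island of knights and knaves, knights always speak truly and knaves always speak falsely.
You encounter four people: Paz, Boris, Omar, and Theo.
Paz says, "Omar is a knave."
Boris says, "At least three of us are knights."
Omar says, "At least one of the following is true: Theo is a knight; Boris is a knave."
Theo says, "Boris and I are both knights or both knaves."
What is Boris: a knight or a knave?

Boris is a knight.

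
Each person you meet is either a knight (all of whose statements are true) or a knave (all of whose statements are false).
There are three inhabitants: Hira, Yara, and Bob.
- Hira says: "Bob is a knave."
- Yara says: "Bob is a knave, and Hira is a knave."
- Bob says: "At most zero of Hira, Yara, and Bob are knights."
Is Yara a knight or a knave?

Yara is a knave.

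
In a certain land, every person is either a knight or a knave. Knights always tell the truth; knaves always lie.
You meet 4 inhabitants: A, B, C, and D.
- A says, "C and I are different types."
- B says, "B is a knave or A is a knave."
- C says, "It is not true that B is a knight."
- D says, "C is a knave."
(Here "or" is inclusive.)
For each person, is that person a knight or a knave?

Suppose A is a knight. Then A's statement "C and I are different types" would have to be true. Checking the 8 ways to assign the others, none is consistent with every speaker.
(For instance, with B=knight, C=knave, D=knight, B's claim "B is a knave or A is a knave" comes out false where it would need to be true.)
So A must be a knave, making "C and I are different types" false. Taking A=knave, B=knight, C=knave, D=knight, each remaining statement checks out:
  B (knight): "B is a knave or A is a knave" — true. ✓
  C (knave): "it is not true that B is a knight" — false. ✓
  D (knight): "C is a knave" — true. ✓
This is the unique consistent assignment.

A is a knave, B is a knight, C is a knave, and D is a knight.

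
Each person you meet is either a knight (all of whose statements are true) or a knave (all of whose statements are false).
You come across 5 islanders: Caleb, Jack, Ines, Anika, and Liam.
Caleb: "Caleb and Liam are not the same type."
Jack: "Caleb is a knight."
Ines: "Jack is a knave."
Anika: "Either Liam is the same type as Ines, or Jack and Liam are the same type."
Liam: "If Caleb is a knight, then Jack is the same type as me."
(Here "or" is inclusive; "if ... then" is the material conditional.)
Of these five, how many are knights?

3

The unique consistent assignment is Caleb=knight, Jack=knight, Ines=knave, Anika=knight, Liam=knave.
That has 3 knights.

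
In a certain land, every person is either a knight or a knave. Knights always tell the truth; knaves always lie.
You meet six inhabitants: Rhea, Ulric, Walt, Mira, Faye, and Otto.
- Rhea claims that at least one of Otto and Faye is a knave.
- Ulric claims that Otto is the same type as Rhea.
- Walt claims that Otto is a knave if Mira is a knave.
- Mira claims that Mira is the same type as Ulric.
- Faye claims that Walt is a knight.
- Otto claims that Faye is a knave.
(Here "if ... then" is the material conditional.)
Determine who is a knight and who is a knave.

As a knight, Rhea's statement "at least one of Otto and Faye is a knave" should be True; it is.
Since Ulric is a knight, "Otto is the same type as Rhea" needs to be True, which holds.
As a knave, Walt's statement "Otto is a knave if Mira is a knave" should be false; it is.
Mira is a knave, so "Mira is the same type as Ulric" must be false — and it is.
Faye (knave): "Walt is a knight" — false. ✓
Otto (knight): "Faye is a knave" — True. ✓

Knights: Rhea, Ulric, and Otto. Knaves: Walt, Mira, and Faye.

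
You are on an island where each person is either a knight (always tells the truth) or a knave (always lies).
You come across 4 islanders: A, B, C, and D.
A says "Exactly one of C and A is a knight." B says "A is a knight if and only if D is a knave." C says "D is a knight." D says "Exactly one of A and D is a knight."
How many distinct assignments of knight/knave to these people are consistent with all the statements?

1

Consistent assignments:
  A=knave, B=knave, C=knave, D=knave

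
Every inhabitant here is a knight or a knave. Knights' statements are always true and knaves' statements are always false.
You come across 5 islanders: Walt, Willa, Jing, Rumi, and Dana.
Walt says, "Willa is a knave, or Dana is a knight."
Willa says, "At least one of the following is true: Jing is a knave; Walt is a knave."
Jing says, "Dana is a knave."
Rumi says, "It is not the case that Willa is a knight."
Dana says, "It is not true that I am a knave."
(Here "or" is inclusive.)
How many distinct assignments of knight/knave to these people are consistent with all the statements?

3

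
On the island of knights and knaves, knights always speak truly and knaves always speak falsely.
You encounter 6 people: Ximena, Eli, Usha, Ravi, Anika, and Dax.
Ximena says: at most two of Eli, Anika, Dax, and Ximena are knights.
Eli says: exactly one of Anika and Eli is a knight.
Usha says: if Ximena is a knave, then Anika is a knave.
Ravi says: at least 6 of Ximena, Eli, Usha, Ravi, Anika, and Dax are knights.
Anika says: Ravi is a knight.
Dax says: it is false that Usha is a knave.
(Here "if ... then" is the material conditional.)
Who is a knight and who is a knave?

Ximena is a knight, so "at most two of Eli, Anika, Dax, and Ximena are knights" must be True — and it is.
Eli is a knave, so "exactly one of Anika and Eli is a knight" must be False — and it is.
Since Usha is a knight, "if Ximena is a knave, then Anika is a knave" needs to be True, which holds.
Ravi is a knave, so "at least 6 of Ximena, Eli, Usha, Ravi, Anika, and Dax are knights" must be False — and it is.
Anika is a knave, so "Ravi is a knight" must be False — and it is.
Dax is a knight, so "it is false that Usha is a knave" must be True — and it is.

Ximena is a knight, Eli is a knave, Usha is a knight, Ravi is a knave, Anika is a knave, and Dax is a knight.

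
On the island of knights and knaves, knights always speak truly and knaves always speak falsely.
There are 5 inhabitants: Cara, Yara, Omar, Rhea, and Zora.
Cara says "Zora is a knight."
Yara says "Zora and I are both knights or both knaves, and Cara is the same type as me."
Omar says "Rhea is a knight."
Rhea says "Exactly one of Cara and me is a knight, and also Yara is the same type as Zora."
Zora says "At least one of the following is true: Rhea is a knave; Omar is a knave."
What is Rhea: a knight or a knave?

Rhea is a knave.

Consistent assignments: {Cara=knight, Yara=knave, Omar=knave, Rhea=knave, Zora=knight}
In every consistent assignment, Rhea is a knave.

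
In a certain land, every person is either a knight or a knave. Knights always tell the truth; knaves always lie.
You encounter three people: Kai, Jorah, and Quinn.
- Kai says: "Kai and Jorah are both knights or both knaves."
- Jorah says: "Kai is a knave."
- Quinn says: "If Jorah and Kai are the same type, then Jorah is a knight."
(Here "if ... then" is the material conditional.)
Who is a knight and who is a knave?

Suppose Kai is a knight. Then Kai's statement "Kai and Jorah are both knights or both knaves" would have to be true. Checking the 4 ways to assign the others, none is consistent with every speaker.
(For instance, with Jorah=knight, Quinn=knight, Jorah's claim "Kai is a knave" comes out false where it would need to be true.)
So Kai must be a knave, making "Kai and Jorah are both knights or both knaves" false. Taking Kai=knave, Jorah=knight, Quinn=knight, each remaining statement checks out:
  Jorah (knight): "Kai is a knave" — true. ✓
  Quinn (knight): "if Jorah and Kai are the same type, then Jorah is a knight" — true. ✓
This is the unique consistent assignment.

Kai is a knave, Jorah is a knight, and Quinn is a knight.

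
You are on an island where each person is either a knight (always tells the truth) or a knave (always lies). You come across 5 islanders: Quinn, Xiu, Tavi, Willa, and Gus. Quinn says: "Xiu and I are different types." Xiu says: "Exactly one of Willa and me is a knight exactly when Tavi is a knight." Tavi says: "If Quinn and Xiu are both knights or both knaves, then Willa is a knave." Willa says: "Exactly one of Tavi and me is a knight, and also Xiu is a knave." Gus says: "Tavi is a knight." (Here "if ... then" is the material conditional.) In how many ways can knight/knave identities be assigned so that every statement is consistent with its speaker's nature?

Consistent assignments:
  Quinn=knave, Xiu=knave, Tavi=knave, Willa=knight, Gus=knave

1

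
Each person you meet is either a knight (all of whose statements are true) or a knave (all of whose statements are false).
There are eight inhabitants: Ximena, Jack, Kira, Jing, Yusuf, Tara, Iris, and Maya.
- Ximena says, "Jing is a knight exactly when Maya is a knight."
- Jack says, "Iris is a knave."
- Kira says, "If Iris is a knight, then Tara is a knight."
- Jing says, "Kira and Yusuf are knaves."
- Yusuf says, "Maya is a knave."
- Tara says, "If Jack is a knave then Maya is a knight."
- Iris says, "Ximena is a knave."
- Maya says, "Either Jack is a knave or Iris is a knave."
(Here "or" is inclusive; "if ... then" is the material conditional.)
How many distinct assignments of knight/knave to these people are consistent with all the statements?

1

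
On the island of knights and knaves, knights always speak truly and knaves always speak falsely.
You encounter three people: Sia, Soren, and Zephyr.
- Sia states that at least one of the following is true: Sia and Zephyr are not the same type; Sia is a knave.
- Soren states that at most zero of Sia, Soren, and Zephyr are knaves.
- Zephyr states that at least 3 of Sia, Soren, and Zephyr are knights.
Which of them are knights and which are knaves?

Sia is a knight, and the claim "at least one of the following is true: Sia and Zephyr are not the same type; Sia is a knave" is indeed true.
Soren is a knave, so "at most zero of Sia, Soren, and Zephyr are knaves" must be false — and it is.
Zephyr is a knave, and the claim "at least 3 of Sia, Soren, and Zephyr are knights" is indeed false.

Sia is a knight, Soren is a knave, and Zephyr is a knave.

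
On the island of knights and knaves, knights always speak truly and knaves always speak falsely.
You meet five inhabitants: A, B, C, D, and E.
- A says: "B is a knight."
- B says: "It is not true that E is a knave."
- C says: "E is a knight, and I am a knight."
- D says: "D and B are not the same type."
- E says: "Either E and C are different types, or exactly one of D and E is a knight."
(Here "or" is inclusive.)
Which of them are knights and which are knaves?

A is a knave, B is a knave, C is a knave, D is a knave, and E is a knave.

Suppose A is a knight. Then A's statement "B is a knight" would have to be true. Checking the 16 ways to assign the others, none is consistent with every speaker.
(For instance, with B=knave, C=knave, D=knave, E=knave, A's claim "B is a knight" comes out false where it would need to be true.)
So A must be a knave, making "B is a knight" false. Taking A=knave, B=knave, C=knave, D=knave, E=knave, each remaining statement checks out:
  B (knave): "it is not true that E is a knave" — false. ✓
  C (knave): "E is a knight, and I am a knight" — false. ✓
  D (knave): "D and B are not the same type" — false. ✓
  E (knave): "either E and C are different types, or exactly one of D and E is a knight" — false. ✓
This is the unique consistent assignment.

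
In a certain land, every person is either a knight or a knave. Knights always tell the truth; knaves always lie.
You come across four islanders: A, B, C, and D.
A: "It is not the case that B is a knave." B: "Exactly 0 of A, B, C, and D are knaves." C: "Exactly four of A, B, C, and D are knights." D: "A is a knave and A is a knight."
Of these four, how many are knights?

0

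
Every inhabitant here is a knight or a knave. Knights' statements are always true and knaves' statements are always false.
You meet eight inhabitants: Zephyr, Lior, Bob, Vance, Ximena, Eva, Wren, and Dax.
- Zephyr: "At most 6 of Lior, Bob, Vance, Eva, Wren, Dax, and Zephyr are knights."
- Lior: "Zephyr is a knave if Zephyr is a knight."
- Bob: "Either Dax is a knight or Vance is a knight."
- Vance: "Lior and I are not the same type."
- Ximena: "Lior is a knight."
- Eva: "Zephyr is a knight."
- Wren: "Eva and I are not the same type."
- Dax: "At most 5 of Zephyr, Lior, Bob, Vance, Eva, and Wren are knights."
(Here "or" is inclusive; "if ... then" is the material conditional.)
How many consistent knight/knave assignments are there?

0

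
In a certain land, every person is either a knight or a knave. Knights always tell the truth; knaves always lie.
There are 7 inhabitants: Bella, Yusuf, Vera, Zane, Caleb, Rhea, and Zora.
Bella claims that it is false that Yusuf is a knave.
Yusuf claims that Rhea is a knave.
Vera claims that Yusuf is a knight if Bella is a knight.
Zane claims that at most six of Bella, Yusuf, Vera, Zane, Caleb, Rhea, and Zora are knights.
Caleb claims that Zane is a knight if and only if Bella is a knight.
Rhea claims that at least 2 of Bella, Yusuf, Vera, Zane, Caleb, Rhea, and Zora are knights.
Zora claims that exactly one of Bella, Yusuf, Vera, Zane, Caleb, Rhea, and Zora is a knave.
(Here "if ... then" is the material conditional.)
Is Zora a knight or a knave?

Zora is a knave.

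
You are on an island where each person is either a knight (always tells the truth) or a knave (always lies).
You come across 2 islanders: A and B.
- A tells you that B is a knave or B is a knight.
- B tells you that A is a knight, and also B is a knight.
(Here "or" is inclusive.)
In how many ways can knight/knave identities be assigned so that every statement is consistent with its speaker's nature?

2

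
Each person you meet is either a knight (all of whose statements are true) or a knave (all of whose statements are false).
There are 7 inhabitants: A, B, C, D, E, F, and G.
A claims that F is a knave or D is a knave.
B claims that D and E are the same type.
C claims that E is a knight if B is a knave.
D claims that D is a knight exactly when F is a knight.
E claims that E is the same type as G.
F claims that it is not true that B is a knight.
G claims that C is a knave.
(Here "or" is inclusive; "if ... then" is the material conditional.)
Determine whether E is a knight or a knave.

E is a knave.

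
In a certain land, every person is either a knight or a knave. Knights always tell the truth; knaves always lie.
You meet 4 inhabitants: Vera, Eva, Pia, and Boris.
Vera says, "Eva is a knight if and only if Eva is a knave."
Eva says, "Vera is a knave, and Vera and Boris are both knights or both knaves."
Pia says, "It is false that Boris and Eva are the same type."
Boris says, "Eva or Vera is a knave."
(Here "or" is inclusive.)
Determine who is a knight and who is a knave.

Vera is a knave, and the claim "Eva is a knight if and only if Eva is a knave" is indeed False.
Eva is a knave, and the claim "Vera is a knave, and Vera and Boris are both knights or both knaves" is indeed False.
Pia is a knight, and the claim "it is false that Boris and Eva are the same type" is indeed true.
Since Boris is a knight, "Eva or Vera is a knave" needs to be true, which holds.

Knights: Pia and Boris. Knaves: Vera and Eva.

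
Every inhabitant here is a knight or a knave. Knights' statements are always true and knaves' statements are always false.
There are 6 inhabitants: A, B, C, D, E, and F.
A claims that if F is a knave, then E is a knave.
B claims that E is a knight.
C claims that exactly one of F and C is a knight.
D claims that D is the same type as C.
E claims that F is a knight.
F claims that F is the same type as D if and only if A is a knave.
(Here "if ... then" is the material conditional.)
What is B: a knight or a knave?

Consistent assignments: {A=knight, B=knave, C=knight, D=knave, E=knave, F=knave}
In every consistent assignment, B is a knave.

B is a knave.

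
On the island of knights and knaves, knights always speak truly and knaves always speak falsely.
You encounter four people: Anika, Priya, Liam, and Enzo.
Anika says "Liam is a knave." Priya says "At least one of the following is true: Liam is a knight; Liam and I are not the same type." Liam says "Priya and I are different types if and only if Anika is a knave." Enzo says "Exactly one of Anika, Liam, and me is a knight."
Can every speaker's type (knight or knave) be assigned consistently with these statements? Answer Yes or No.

No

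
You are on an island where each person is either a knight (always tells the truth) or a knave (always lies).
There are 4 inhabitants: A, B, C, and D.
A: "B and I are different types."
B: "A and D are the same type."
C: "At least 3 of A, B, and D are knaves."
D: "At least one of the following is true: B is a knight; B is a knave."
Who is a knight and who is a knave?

Since A is a knave, "B and I are different types" needs to be false, which holds.
B is a knave, and the claim "A and D are the same type" is indeed false.
Since C is a knave, "at least 3 of A, B, and D are knaves" needs to be false, which holds.
Since D is a knight, "at least one of the following is true: B is a knight; B is a knave" needs to be True, which holds.

A is a knave, B is a knave, C is a knave, and D is a knight.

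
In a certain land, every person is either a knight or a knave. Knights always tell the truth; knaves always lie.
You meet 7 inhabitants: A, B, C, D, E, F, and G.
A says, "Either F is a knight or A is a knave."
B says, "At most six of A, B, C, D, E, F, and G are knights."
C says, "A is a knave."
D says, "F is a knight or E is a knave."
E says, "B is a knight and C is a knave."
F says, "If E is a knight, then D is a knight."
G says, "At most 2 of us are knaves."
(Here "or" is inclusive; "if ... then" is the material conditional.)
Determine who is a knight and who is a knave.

A is a knight, B is a knight, C is a knave, D is a knight, E is a knight, F is a knight, and G is a knight.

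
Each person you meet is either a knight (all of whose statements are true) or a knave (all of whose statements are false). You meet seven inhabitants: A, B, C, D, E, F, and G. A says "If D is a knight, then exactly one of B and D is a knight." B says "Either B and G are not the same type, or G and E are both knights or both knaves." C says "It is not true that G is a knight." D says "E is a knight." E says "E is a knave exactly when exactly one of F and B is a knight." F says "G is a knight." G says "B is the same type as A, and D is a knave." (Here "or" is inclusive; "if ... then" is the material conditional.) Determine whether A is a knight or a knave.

Consistent assignments: {A=knight, B=knave, C=knight, D=knight, E=knight, F=knave, G=knave}
In every consistent assignment, A is a knight.

A is a knight.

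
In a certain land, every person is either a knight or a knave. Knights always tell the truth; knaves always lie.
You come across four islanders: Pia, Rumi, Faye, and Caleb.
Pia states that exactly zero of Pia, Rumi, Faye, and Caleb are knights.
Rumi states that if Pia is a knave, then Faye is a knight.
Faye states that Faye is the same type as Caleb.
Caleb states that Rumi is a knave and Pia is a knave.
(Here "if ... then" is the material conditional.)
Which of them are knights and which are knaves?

Knights: Caleb. Knaves: Pia, Rumi, and Faye.

Pia (knave): "exactly zero of Pia, Rumi, Faye, and Caleb are knights" — False. ✓
As a knave, Rumi's statement "if Pia is a knave, then Faye is a knight" should be False; it is.
Faye is a knave, and the claim "Faye is the same type as Caleb" is indeed False.
Caleb (knight): "Rumi is a knave and Pia is a knave" — True. ✓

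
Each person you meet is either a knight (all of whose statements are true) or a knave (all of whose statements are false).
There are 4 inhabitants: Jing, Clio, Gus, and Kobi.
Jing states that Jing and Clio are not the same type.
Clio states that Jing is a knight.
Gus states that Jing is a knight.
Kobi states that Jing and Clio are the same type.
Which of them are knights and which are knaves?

Jing (knave): "Jing and Clio are not the same type" — false. ✓
Clio is a knave; "Jing is a knight" is false, as required.
Gus is a knave; "Jing is a knight" is false, as required.
Kobi is a knight; "Jing and Clio are the same type" is True, as required.

Jing is a knave, Clio is a knave, Gus is a knave, and Kobi is a knight.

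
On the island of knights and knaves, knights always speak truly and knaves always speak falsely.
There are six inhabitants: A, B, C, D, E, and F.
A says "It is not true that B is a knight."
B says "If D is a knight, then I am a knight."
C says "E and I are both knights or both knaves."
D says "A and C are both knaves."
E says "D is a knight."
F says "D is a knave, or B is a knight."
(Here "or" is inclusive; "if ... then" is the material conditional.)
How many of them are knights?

The unique consistent assignment is A=knave, B=knight, C=knave, D=knight, E=knight, F=knight.
That has 4 knights.

4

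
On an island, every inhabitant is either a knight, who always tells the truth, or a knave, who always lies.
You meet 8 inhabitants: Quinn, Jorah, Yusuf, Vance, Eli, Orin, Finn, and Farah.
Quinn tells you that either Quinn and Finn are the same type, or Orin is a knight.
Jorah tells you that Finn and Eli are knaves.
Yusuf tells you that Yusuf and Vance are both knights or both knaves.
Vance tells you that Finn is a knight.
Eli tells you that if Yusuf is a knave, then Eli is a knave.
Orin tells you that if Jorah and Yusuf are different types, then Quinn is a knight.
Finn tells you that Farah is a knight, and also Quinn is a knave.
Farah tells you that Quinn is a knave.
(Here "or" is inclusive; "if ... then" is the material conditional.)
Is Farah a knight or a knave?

Farah is a knight.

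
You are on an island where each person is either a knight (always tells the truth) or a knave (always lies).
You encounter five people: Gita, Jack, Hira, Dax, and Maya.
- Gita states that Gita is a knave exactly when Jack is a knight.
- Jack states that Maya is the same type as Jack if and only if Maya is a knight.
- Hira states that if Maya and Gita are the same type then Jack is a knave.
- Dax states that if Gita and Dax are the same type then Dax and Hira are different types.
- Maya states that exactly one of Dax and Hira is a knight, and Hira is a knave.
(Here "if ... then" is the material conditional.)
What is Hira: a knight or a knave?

Hira is a knight.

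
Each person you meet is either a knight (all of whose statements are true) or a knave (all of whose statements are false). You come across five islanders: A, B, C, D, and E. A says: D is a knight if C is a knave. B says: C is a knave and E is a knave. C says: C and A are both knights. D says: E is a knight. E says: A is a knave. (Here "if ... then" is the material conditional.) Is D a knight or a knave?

D is a knave.

Consistent assignments: {A=knight, B=knave, C=knight, D=knave, E=knave}
In every consistent assignment, D is a knave.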